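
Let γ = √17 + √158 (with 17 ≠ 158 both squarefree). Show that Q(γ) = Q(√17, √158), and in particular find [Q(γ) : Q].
[Q(γ) : Q] = 4 (equivalently, Q(γ) = Q(√17, √158))

Obviously Q(γ) ⊆ Q(√17, √158), and [Q(√17, √158):Q] = 4 (since 17, 158 are distinct squarefree integers > 1 with 2686 not a perfect square). To show equality we compute the minimal polynomial of γ. From γ = √17 + √158: γ^2 = 17 + 2√(2686) + 158 = 175 + 2√(2686), so γ^2 - 175 = 2√(2686); squaring, (γ^2 - 175)^2 = 4·2686, i.e. γ^4 - 350γ^2 + 30625 - 10744 = 0, i.e. γ^4 - 350γ^2 + 19881 = 0. So γ is a root of x^4 - 350x^2 + 19881. This polynomial is irreducible over Q: it has no rational root (each ±√17 ± √158 is irrational), and any factorization into two quadratics over Q would force √(2686) ∈ Q (pairing opposite roots) or √17, √158 ∈ Q (other pairings), all impossible. Hence [Q(γ):Q] = 4 = [Q(√17, √158):Q], so Q(γ) = Q(√17, √158).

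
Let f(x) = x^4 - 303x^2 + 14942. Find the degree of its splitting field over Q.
[K : Q] = 4

Solving the quadratic in x^2: x^2 = (303 ± √(303^2 - 4·14942))/2 = (303 ± √32041)/2 = (303 ± 179)/2, giving x^2 = 62 or x^2 = 241. So f(x) = (x^2 - 62)(x^2 - 241) and the roots of f are ±√62, ±√241. Hence the splitting field is K = Q(√62, √241). Since 62 and 241 are distinct squarefree integers > 1, their product 14942 is not a perfect square, so √241 ∉ Q(√62). By the tower law [K:Q] = [Q(√62,√241):Q(√62)] · [Q(√62):Q] = 2 · 2 = 4.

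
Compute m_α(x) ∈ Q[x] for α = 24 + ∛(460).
m_α(x) = x^3 - 72x^2 + 1728x - 14284

Set β = α - 24 = ∛(460), so β^3 = 460. Then (α - 24)^3 - 460 = 0, i.e. α is a root of g(x) = (x - 24)^3 - 460 = x^3 - 72x^2 + 1728x - 14284. Since g(x) = h(x - 24) where h(x) = x^3 - 460, and h is irreducible over Q (because 460 is not a perfect cube, so h has no rational root, and a monic cubic with no rational root is irreducible), g is also irreducible (irreducibility is preserved under the substitution x → x - 24). Hence m_α(x) = x^3 - 72x^2 + 1728x - 14284.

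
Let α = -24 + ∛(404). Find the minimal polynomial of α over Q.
m_α(x) = x^3 + 72x^2 + 1728x + 13420

Set β = α + 24 = ∛(404), so β^3 = 404. Then (α + 24)^3 - 404 = 0, i.e. α is a root of g(x) = (x + 24)^3 - 404 = x^3 + 72x^2 + 1728x + 13420. Since g(x) = h(x + 24) where h(x) = x^3 - 404, and h is irreducible over Q (because 404 is not a perfect cube, so h has no rational root, and a monic cubic with no rational root is irreducible), g is also irreducible (irreducibility is preserved under the substitution x → x + 24). Hence m_α(x) = x^3 + 72x^2 + 1728x + 13420.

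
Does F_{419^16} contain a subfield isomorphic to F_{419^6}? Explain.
No: F_{419^6} is not a subfield of F_{419^16}

F_{p^m} embeds in F_{p^n} iff m | n. Here 6 ∤ 16 (since 16 = 2·6 + 4 with remainder 4 ≠ 0), so F_{419^6} is not a subfield of F_{419^16}. Equivalently: if it were, the tower law would give 6 = [F_{419^6}:F_419] dividing [F_{419^16}:F_419] = 16, contradiction.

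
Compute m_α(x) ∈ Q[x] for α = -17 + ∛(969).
m_α(x) = x^3 + 51x^2 + 867x + 3944

Set β = α + 17 = ∛(969), so β^3 = 969. Then (α + 17)^3 - 969 = 0, i.e. α is a root of g(x) = (x + 17)^3 - 969 = x^3 + 51x^2 + 867x + 3944. Since g(x) = h(x + 17) where h(x) = x^3 - 969, and h is irreducible over Q (because 969 is not a perfect cube, so h has no rational root, and a monic cubic with no rational root is irreducible), g is also irreducible (irreducibility is preserved under the substitution x → x + 17). Hence m_α(x) = x^3 + 51x^2 + 867x + 3944.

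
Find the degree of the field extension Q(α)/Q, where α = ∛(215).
[Q(α):Q] = 3

The minimal polynomial of α is x^3 - 215, irreducible over Q since 215 is not a perfect cube (so x^3 - 215 has no rational root). Hence [Q(α):Q] = deg(m_α) = 3.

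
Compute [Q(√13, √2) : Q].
[Q(√13, √2) : Q] = 4

[Q(√13):Q] = 2 (min poly x^2 - 13, irreducible since 13 is squarefree > 1). For the top step, suppose √2 ∈ Q(√13), say √2 = c + d√13 with c, d ∈ Q. Squaring: 2 = c^2 + 13d^2 + 2cd√13. Since √13 ∉ Q this forces 2cd = 0. If d = 0 then √2 = c ∈ Q, contradicting 2 squarefree > 1. If c = 0 then 2 = 13d^2, so 13·2 = (13d)^2 is a perfect square in Q — but 13·2 = 26 is not a perfect square (since 13 and 2 are distinct squarefree integers). Contradiction. Hence √2 ∉ Q(√13), so x^2 - 2 stays irreducible over Q(√13) and [Q(√13, √2) : Q(√13)] = 2. By the tower law, [Q(√13, √2) : Q] = 2 · 2 = 4.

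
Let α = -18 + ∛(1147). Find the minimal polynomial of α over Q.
m_α(x) = x^3 + 54x^2 + 972x + 4685

Set β = α + 18 = ∛(1147), so β^3 = 1147. Then (α + 18)^3 - 1147 = 0, i.e. α is a root of g(x) = (x + 18)^3 - 1147 = x^3 + 54x^2 + 972x + 4685. Since g(x) = h(x + 18) where h(x) = x^3 - 1147, and h is irreducible over Q (because 1147 is not a perfect cube, so h has no rational root, and a monic cubic with no rational root is irreducible), g is also irreducible (irreducibility is preserved under the substitution x → x + 18). Hence m_α(x) = x^3 + 54x^2 + 972x + 4685.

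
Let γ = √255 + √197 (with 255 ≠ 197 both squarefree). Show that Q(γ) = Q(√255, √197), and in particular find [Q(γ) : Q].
[Q(γ) : Q] = 4 (equivalently, Q(γ) = Q(√255, √197))

Obviously Q(γ) ⊆ Q(√255, √197), and [Q(√255, √197):Q] = 4 (since 255, 197 are distinct squarefree integers > 1 with 50235 not a perfect square). To show equality we compute the minimal polynomial of γ. From γ = √255 + √197: γ^2 = 255 + 2√(50235) + 197 = 452 + 2√(50235), so γ^2 - 452 = 2√(50235); squaring, (γ^2 - 452)^2 = 4·50235, i.e. γ^4 - 904γ^2 + 204304 - 200940 = 0, i.e. γ^4 - 904γ^2 + 3364 = 0. So γ is a root of x^4 - 904x^2 + 3364. This polynomial is irreducible over Q: it has no rational root (each ±√255 ± √197 is irrational), and any factorization into two quadratics over Q would force √(50235) ∈ Q (pairing opposite roots) or √255, √197 ∈ Q (other pairings), all impossible. Hence [Q(γ):Q] = 4 = [Q(√255, √197):Q], so Q(γ) = Q(√255, √197).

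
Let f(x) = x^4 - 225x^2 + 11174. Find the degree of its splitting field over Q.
[K : Q] = 4

Solving the quadratic in x^2: x^2 = (225 ± √(225^2 - 4·11174))/2 = (225 ± √5929)/2 = (225 ± 77)/2, giving x^2 = 74 or x^2 = 151. So f(x) = (x^2 - 74)(x^2 - 151) and the roots of f are ±√74, ±√151. Hence the splitting field is K = Q(√74, √151). Since 74 and 151 are distinct squarefree integers > 1, their product 11174 is not a perfect square, so √151 ∉ Q(√74). By the tower law [K:Q] = [Q(√74,√151):Q(√74)] · [Q(√74):Q] = 2 · 2 = 4.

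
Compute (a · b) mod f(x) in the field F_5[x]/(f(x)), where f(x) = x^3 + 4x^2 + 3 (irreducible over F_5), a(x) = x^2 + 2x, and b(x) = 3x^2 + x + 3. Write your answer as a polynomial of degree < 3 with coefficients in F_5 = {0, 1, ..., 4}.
a · b ≡ 2x (mod f(x))

Multiply in F_5[x]: a(x)·b(x) = (x^2 + 2x)·(3x^2 + x + 3) = 3x^4 + 2x^3 + x. This has degree ≥ 3, so divide by f(x) over F_5: 3x^4 + 2x^3 + x = (3x)·(x^3 + 4x^2 + 3) + (2x). Hence a·b ≡ 2x (mod f). (F_5[x]/(f) is a field with 5^3 = 125 elements since f is irreducible of degree 3.)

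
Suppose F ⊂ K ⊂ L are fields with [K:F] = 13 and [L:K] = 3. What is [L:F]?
[L:F] = 39

The tower law says that for any tower of field extensions F ⊂ K ⊂ L with finite degrees, [L:F] = [L:K] · [K:F]. Here this gives [L:F] = 3 · 13 = 39.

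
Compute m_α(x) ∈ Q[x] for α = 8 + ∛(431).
m_α(x) = x^3 - 24x^2 + 192x - 943

Set β = α - 8 = ∛(431), so β^3 = 431. Then (α - 8)^3 - 431 = 0, i.e. α is a root of g(x) = (x - 8)^3 - 431 = x^3 - 24x^2 + 192x - 943. Since g(x) = h(x - 8) where h(x) = x^3 - 431, and h is irreducible over Q (because 431 is not a perfect cube, so h has no rational root, and a monic cubic with no rational root is irreducible), g is also irreducible (irreducibility is preserved under the substitution x → x - 8). Hence m_α(x) = x^3 - 24x^2 + 192x - 943.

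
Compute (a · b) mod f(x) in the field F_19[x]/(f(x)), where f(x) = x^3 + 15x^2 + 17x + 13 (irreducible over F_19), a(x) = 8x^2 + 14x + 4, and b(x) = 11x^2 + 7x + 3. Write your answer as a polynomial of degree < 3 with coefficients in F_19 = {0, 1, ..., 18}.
a · b ≡ 6x^2 + 12x + 2 (mod f(x))

Multiply in F_19[x]: a(x)·b(x) = (8x^2 + 14x + 4)·(11x^2 + 7x + 3) = 12x^4 + x^3 + 14x^2 + 13x + 12. This has degree ≥ 3, so divide by f(x) over F_19: 12x^4 + x^3 + 14x^2 + 13x + 12 = (12x + 11)·(x^3 + 15x^2 + 17x + 13) + (6x^2 + 12x + 2). Hence a·b ≡ 6x^2 + 12x + 2 (mod f). (F_19[x]/(f) is a field with 19^3 = 6859 elements since f is irreducible of degree 3.)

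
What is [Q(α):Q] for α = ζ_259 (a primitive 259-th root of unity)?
[Q(α):Q] = 216

The minimal polynomial of ζ_259 over Q is the 259-th cyclotomic polynomial Φ_259(x), which is irreducible over Q and has degree φ(259) = 216. Hence [Q(α):Q] = φ(259) = 216.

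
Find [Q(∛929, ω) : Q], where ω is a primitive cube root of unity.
[Q(∛929, ω) : Q] = 6

[Q(∛929):Q] = 3 (min poly x^3 - 929, irreducible since 929 is not a perfect cube). [Q(ω):Q] = 2 (min poly x^2 + x + 1). Since Q(∛929) ⊂ R and ω ∉ R, we have ω ∉ Q(∛929), so x^2 + x + 1 remains irreducible over Q(∛929) and [Q(∛929, ω) : Q(∛929)] = 2. By the tower law, [Q(∛929, ω) : Q] = 3 · 2 = 6. (In fact Q(∛929, ω) is the splitting field of x^3 - 929 over Q.)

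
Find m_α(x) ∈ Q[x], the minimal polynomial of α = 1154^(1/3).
m_α(x) = x^3 - 1154

α satisfies α^3 = 1154, so x^3 - 1154 annihilates α. By the rational root test, a rational root p/q (in lowest terms) of x^3 - 1154 would satisfy p^3 = 1154 q^3, forcing q = 1 and p^3 = 1154; but 1154 is not a perfect cube, contradiction. A monic cubic over Q with no rational root is irreducible (any nontrivial factorization would include a linear factor). Hence x^3 - 1154 is the minimal polynomial of α, and in particular [Q(α):Q] = 3.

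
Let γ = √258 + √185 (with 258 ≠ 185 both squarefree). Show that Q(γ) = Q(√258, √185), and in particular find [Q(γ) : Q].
[Q(γ) : Q] = 4 (equivalently, Q(γ) = Q(√258, √185))

Obviously Q(γ) ⊆ Q(√258, √185), and [Q(√258, √185):Q] = 4 (since 258, 185 are distinct squarefree integers > 1 with 47730 not a perfect square). To show equality we compute the minimal polynomial of γ. From γ = √258 + √185: γ^2 = 258 + 2√(47730) + 185 = 443 + 2√(47730), so γ^2 - 443 = 2√(47730); squaring, (γ^2 - 443)^2 = 4·47730, i.e. γ^4 - 886γ^2 + 196249 - 190920 = 0, i.e. γ^4 - 886γ^2 + 5329 = 0. So γ is a root of x^4 - 886x^2 + 5329. This polynomial is irreducible over Q: it has no rational root (each ±√258 ± √185 is irrational), and any factorization into two quadratics over Q would force √(47730) ∈ Q (pairing opposite roots) or √258, √185 ∈ Q (other pairings), all impossible. Hence [Q(γ):Q] = 4 = [Q(√258, √185):Q], so Q(γ) = Q(√258, √185).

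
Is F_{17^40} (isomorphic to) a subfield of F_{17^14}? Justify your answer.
No: F_{17^40} is not a subfield of F_{17^14}

F_{p^m} embeds in F_{p^n} iff m | n. Here 40 ∤ 14 (since 14 = 0·40 + 14 with remainder 14 ≠ 0), so F_{17^40} is not a subfield of F_{17^14}. Equivalently: if it were, the tower law would give 40 = [F_{17^40}:F_17] dividing [F_{17^14}:F_17] = 14, contradiction.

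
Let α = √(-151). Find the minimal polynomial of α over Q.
m_α(x) = x^2 + 151

α satisfies α^2 + 151 = 0, so x^2 + 151 annihilates α. Since d = -151 is squarefree and ≠ 1, it is not a perfect square in Q, so x^2 + 151 has no rational root and is therefore irreducible over Q (a degree-2 polynomial over a field is irreducible iff it has no root). Hence m_α(x) = x^2 + 151.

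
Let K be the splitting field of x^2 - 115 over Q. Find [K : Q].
[K : Q] = 2

f(x) = x^2 - 115 factors as (x - √115)(x + √115). The splitting field is K = Q(√115). Since 115 is squarefree and > 1, it is not a perfect square, so x^2 - 115 is irreducible over Q and [Q(√115) : Q] = 2. Hence [K : Q] = 2.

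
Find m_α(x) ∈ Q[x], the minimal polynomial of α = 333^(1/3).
m_α(x) = x^3 - 333

α satisfies α^3 = 333, so x^3 - 333 annihilates α. By the rational root test, a rational root p/q (in lowest terms) of x^3 - 333 would satisfy p^3 = 333 q^3, forcing q = 1 and p^3 = 333; but 333 is not a perfect cube, contradiction. A monic cubic over Q with no rational root is irreducible (any nontrivial factorization would include a linear factor). Hence x^3 - 333 is the minimal polynomial of α, and in particular [Q(α):Q] = 3.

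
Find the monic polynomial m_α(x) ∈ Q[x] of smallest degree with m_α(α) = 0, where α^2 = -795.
m_α(x) = x^2 + 795

α satisfies α^2 + 795 = 0, so x^2 + 795 annihilates α. Since d = -795 is squarefree and ≠ 1, it is not a perfect square in Q, so x^2 + 795 has no rational root and is therefore irreducible over Q (a degree-2 polynomial over a field is irreducible iff it has no root). Hence m_α(x) = x^2 + 795.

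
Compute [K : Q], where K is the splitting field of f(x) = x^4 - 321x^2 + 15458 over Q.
[K : Q] = 4

Solving the quadratic in x^2: x^2 = (321 ± √(321^2 - 4·15458))/2 = (321 ± √41209)/2 = (321 ± 203)/2, giving x^2 = 262 or x^2 = 59. So f(x) = (x^2 - 262)(x^2 - 59) and the roots of f are ±√262, ±√59. Hence the splitting field is K = Q(√262, √59). Since 262 and 59 are distinct squarefree integers > 1, their product 15458 is not a perfect square, so √59 ∉ Q(√262). By the tower law [K:Q] = [Q(√262,√59):Q(√262)] · [Q(√262):Q] = 2 · 2 = 4.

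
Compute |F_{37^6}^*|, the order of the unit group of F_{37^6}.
|F_{37^6}^*| = 2565726408

F_{37^6} has 37^6 = 2565726409 elements; its multiplicative group consists of all nonzero elements, so |F_{37^6}^*| = 2565726409 - 1 = 2565726408. (It is cyclic since any finite subgroup of the multiplicative group of a field is cyclic.)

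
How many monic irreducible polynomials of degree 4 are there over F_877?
There are 147889662378 monic irreducible polynomials of degree 4 over F_877

Each element of F_{877^4} that lies in no proper subfield is a root of exactly one monic irreducible of degree 4 over F_877, and each such polynomial has 4 distinct roots in F_{877^4}. By Möbius inversion the count is N_877(4) = (1/4) Σ_{d|4} μ(4/d) · 877^d = (1/4)(μ(4)·877^1 + μ(2)·877^2 + μ(1)·877^4) = 591558649512/4 = 147889662378.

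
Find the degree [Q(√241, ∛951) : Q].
[Q(√241, ∛951) : Q] = 6

Let L = Q(√241, ∛951). Since Q(√241) ⊂ L and [Q(√241):Q] = 2, the tower law gives 2 | [L:Q]. Likewise Q(∛951) ⊂ L with [Q(∛951):Q] = 3 (because 951 is not a perfect cube), so 3 | [L:Q]. As gcd(2,3) = 1, [L:Q] is divisible by 6. Conversely L is generated over Q by √241 and ∛951, so [L:Q] ≤ 2·3 = 6. Therefore [Q(√241, ∛951) : Q] = 6.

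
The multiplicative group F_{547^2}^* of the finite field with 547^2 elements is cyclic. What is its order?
|F_{547^2}^*| = 299208

F_{547^2} has 547^2 = 299209 elements; its multiplicative group consists of all nonzero elements, so |F_{547^2}^*| = 299209 - 1 = 299208. (It is cyclic since any finite subgroup of the multiplicative group of a field is cyclic.)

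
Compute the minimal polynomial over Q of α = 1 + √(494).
m_α(x) = x^2 - 2x - 493

From α - 1 = √(494), squaring gives (α - 1)^2 = 494, i.e. α^2 - 2α + 1 = 494, so α^2 - 2α - 493 = 0. The discriminant of x^2 - 2x - 493 is (-2)^2 - 4·(-493) = 4 + 1972 = 1976, and 4·(494) is not a perfect square in Q since 494 is squarefree and ≠ 1. Hence x^2 - 2x - 493 is irreducible over Q and is the minimal polynomial of α.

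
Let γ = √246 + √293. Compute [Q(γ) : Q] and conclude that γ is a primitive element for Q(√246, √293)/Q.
[Q(γ) : Q] = 4 (equivalently, Q(γ) = Q(√246, √293))

Obviously Q(γ) ⊆ Q(√246, √293), and [Q(√246, √293):Q] = 4 (since 246, 293 are distinct squarefree integers > 1 with 72078 not a perfect square). To show equality we compute the minimal polynomial of γ. From γ = √246 + √293: γ^2 = 246 + 2√(72078) + 293 = 539 + 2√(72078), so γ^2 - 539 = 2√(72078); squaring, (γ^2 - 539)^2 = 4·72078, i.e. γ^4 - 1078γ^2 + 290521 - 288312 = 0, i.e. γ^4 - 1078γ^2 + 2209 = 0. So γ is a root of x^4 - 1078x^2 + 2209. This polynomial is irreducible over Q: it has no rational root (each ±√246 ± √293 is irrational), and any factorization into two quadratics over Q would force √(72078) ∈ Q (pairing opposite roots) or √246, √293 ∈ Q (other pairings), all impossible. Hence [Q(γ):Q] = 4 = [Q(√246, √293):Q], so Q(γ) = Q(√246, √293).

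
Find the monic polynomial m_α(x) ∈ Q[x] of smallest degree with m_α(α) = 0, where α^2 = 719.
m_α(x) = x^2 - 719

α satisfies α^2 - 719 = 0, so x^2 - 719 annihilates α. Since d = 719 is squarefree and ≠ 1, it is not a perfect square in Q, so x^2 - 719 has no rational root and is therefore irreducible over Q (a degree-2 polynomial over a field is irreducible iff it has no root). Hence m_α(x) = x^2 - 719.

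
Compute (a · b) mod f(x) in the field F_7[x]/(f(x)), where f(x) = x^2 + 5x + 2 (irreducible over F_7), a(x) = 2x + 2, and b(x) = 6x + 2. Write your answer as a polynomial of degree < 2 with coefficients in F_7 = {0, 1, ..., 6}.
a · b ≡ 5x + 1 (mod f(x))

Multiply in F_7[x]: a(x)·b(x) = (2x + 2)·(6x + 2) = 5x^2 + 2x + 4. This has degree ≥ 2, so divide by f(x) over F_7: 5x^2 + 2x + 4 = (5)·(x^2 + 5x + 2) + (5x + 1). Hence a·b ≡ 5x + 1 (mod f). (F_7[x]/(f) is a field with 7^2 = 49 elements since f is irreducible of degree 2.)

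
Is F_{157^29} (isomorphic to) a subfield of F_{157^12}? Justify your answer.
No: F_{157^29} is not a subfield of F_{157^12}

F_{p^m} embeds in F_{p^n} iff m | n. Here 29 ∤ 12 (since 12 = 0·29 + 12 with remainder 12 ≠ 0), so F_{157^29} is not a subfield of F_{157^12}. Equivalently: if it were, the tower law would give 29 = [F_{157^29}:F_157] dividing [F_{157^12}:F_157] = 12, contradiction.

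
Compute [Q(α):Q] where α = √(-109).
[Q(α):Q] = 2

[Q(α):Q] equals the degree of the minimal polynomial of α. Here α^2 = -109 and x^2 + 109 is irreducible (d = -109 is squarefree, ≠ 1, hence not a square), so deg(m_α) = 2. Thus [Q(α):Q] = 2.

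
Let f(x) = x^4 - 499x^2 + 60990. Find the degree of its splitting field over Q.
[K : Q] = 4

Solving the quadratic in x^2: x^2 = (499 ± √(499^2 - 4·60990))/2 = (499 ± √5041)/2 = (499 ± 71)/2, giving x^2 = 285 or x^2 = 214. So f(x) = (x^2 - 285)(x^2 - 214) and the roots of f are ±√285, ±√214. Hence the splitting field is K = Q(√285, √214). Since 285 and 214 are distinct squarefree integers > 1, their product 60990 is not a perfect square, so √214 ∉ Q(√285). By the tower law [K:Q] = [Q(√285,√214):Q(√285)] · [Q(√285):Q] = 2 · 2 = 4.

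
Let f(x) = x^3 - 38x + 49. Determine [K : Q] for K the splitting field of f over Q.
[K : Q] = 6

By the rational root test, any rational root of the monic integer polynomial f(x) = x^3 - 38x + 49 must be an integer dividing the constant term 49, i.e. one of ±{1, 7, 49}. Evaluating: f(1) = 12, f(-1) = 86, f(7) = 126, f(-7) = -28, f(49) = 115836, f(-49) = -115738; none is 0, so f has no rational root and is therefore irreducible over Q (a cubic with no linear factor over a field is irreducible). For an irreducible cubic, the Galois group is A_3 or S_3 according as the discriminant disc(f) = -4a^3 - 27b^2 = -4·(-38)^3 - 27·(49)^2 = 154661 is or is not a square in Q. Here disc(f) = 154661 is not a perfect square in Q, so the Galois group of f over Q is not contained in A_3 and must be all of S_3. The splitting field has degree |S_3| = 6 over Q, so [K : Q] = 6.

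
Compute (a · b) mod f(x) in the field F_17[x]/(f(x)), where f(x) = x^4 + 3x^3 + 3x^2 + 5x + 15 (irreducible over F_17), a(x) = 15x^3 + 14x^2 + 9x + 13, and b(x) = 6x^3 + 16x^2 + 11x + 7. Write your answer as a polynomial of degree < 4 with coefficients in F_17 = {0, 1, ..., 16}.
a · b ≡ 6x^3 + 10x^2 + 4x + 11 (mod f(x))

Multiply in F_17[x]: a(x)·b(x) = (15x^3 + 14x^2 + 9x + 13)·(6x^3 + 16x^2 + 11x + 7) = 5x^6 + x^5 + x^4 + 5x^3 + 14x^2 + 2x + 6. This has degree ≥ 4, so divide by f(x) over F_17: 5x^6 + x^5 + x^4 + 5x^3 + 14x^2 + 2x + 6 = (5x^2 + 3x + 11)·(x^4 + 3x^3 + 3x^2 + 5x + 15) + (6x^3 + 10x^2 + 4x + 11). Hence a·b ≡ 6x^3 + 10x^2 + 4x + 11 (mod f). (F_17[x]/(f) is a field with 17^4 = 83521 elements since f is irreducible of degree 4.)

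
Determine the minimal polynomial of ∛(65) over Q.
m_α(x) = x^3 - 65

α satisfies α^3 = 65, so x^3 - 65 annihilates α. By the rational root test, a rational root p/q (in lowest terms) of x^3 - 65 would satisfy p^3 = 65 q^3, forcing q = 1 and p^3 = 65; but 65 is not a perfect cube, contradiction. A monic cubic over Q with no rational root is irreducible (any nontrivial factorization would include a linear factor). Hence x^3 - 65 is the minimal polynomial of α, and in particular [Q(α):Q] = 3.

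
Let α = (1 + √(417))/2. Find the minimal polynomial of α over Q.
m_α(x) = x^2 - x - 104

From 2α - 1 = √(417), squaring gives (2α - 1)^2 = 417, i.e. 4α^2 - 4α + 1 = 417, so α^2 - α + (1 - 417)/4 = 0. Since 417 ≡ 1 (mod 4), (1 - 417)/4 = -104 ∈ Z. The polynomial x^2 - x - 104 has discriminant 1 - 4·(-104) = 417, which is not a perfect square in Q (d = 417 is squarefree and ≠ 1), so x^2 - x - 104 is irreducible over Q. It is the minimal polynomial of α.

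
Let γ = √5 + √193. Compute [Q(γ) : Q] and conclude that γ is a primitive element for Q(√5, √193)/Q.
[Q(γ) : Q] = 4 (equivalently, Q(γ) = Q(√5, √193))

Obviously Q(γ) ⊆ Q(√5, √193), and [Q(√5, √193):Q] = 4 (since 5, 193 are distinct squarefree integers > 1 with 965 not a perfect square). To show equality we compute the minimal polynomial of γ. From γ = √5 + √193: γ^2 = 5 + 2√(965) + 193 = 198 + 2√(965), so γ^2 - 198 = 2√(965); squaring, (γ^2 - 198)^2 = 4·965, i.e. γ^4 - 396γ^2 + 39204 - 3860 = 0, i.e. γ^4 - 396γ^2 + 35344 = 0. So γ is a root of x^4 - 396x^2 + 35344. This polynomial is irreducible over Q: it has no rational root (each ±√5 ± √193 is irrational), and any factorization into two quadratics over Q would force √(965) ∈ Q (pairing opposite roots) or √5, √193 ∈ Q (other pairings), all impossible. Hence [Q(γ):Q] = 4 = [Q(√5, √193):Q], so Q(γ) = Q(√5, √193).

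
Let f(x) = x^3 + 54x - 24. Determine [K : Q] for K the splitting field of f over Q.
[K : Q] = 6

By the rational root test, any rational root of the monic integer polynomial f(x) = x^3 + 54x - 24 must be an integer dividing the constant term -24, i.e. one of ±{1, 2, 3, 4, 6, 8, 12, 24}. Evaluating: f(1) = 31, f(-1) = -79, f(2) = 92, f(-2) = -140, f(3) = 165, f(-3) = -213, f(4) = 256, f(-4) = -304, f(6) = 516, f(-6) = -564, f(8) = 920, f(-8) = -968, f(12) = 2352, f(-12) = -2400, f(24) = 15096, f(-24) = -15144; none is 0, so f has no rational root and is therefore irreducible over Q (a cubic with no linear factor over a field is irreducible). For an irreducible cubic, the Galois group is A_3 or S_3 according as the discriminant disc(f) = -4a^3 - 27b^2 = -4·(54)^3 - 27·(-24)^2 = -645408 is or is not a square in Q. Here disc(f) = -645408 is not a perfect square in Q, so the Galois group of f over Q is not contained in A_3 and must be all of S_3. The splitting field has degree |S_3| = 6 over Q, so [K : Q] = 6.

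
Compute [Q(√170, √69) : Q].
[Q(√170, √69) : Q] = 4

[Q(√170):Q] = 2 (min poly x^2 - 170, irreducible since 170 is squarefree > 1). For the top step, suppose √69 ∈ Q(√170), say √69 = c + d√170 with c, d ∈ Q. Squaring: 69 = c^2 + 170d^2 + 2cd√170. Since √170 ∉ Q this forces 2cd = 0. If d = 0 then √69 = c ∈ Q, contradicting 69 squarefree > 1. If c = 0 then 69 = 170d^2, so 170·69 = (170d)^2 is a perfect square in Q — but 170·69 = 11730 is not a perfect square (since 170 and 69 are distinct squarefree integers). Contradiction. Hence √69 ∉ Q(√170), so x^2 - 69 stays irreducible over Q(√170) and [Q(√170, √69) : Q(√170)] = 2. By the tower law, [Q(√170, √69) : Q] = 2 · 2 = 4.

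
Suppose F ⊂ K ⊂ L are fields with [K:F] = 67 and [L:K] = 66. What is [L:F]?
[L:F] = 4422

The tower law says that for any tower of field extensions F ⊂ K ⊂ L with finite degrees, [L:F] = [L:K] · [K:F]. Here this gives [L:F] = 66 · 67 = 4422.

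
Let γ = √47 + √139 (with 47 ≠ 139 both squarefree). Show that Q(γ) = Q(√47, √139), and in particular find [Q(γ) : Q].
[Q(γ) : Q] = 4 (equivalently, Q(γ) = Q(√47, √139))

Obviously Q(γ) ⊆ Q(√47, √139), and [Q(√47, √139):Q] = 4 (since 47, 139 are distinct squarefree integers > 1 with 6533 not a perfect square). To show equality we compute the minimal polynomial of γ. From γ = √47 + √139: γ^2 = 47 + 2√(6533) + 139 = 186 + 2√(6533), so γ^2 - 186 = 2√(6533); squaring, (γ^2 - 186)^2 = 4·6533, i.e. γ^4 - 372γ^2 + 34596 - 26132 = 0, i.e. γ^4 - 372γ^2 + 8464 = 0. So γ is a root of x^4 - 372x^2 + 8464. This polynomial is irreducible over Q: it has no rational root (each ±√47 ± √139 is irrational), and any factorization into two quadratics over Q would force √(6533) ∈ Q (pairing opposite roots) or √47, √139 ∈ Q (other pairings), all impossible. Hence [Q(γ):Q] = 4 = [Q(√47, √139):Q], so Q(γ) = Q(√47, √139).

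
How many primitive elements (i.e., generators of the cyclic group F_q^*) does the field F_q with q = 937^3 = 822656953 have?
There are φ(822656952) = 253124352 primitive elements

F_q^* is cyclic of order q - 1 = 822656952. A cyclic group of order m has exactly φ(m) generators. Here m = 822656952 = 2^3 · 3^3 · 13 · 292969, so the number of primitive elements is φ(822656952) = 253124352.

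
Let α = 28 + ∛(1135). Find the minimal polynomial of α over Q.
m_α(x) = x^3 - 84x^2 + 2352x - 23087

Set β = α - 28 = ∛(1135), so β^3 = 1135. Then (α - 28)^3 - 1135 = 0, i.e. α is a root of g(x) = (x - 28)^3 - 1135 = x^3 - 84x^2 + 2352x - 23087. Since g(x) = h(x - 28) where h(x) = x^3 - 1135, and h is irreducible over Q (because 1135 is not a perfect cube, so h has no rational root, and a monic cubic with no rational root is irreducible), g is also irreducible (irreducibility is preserved under the substitution x → x - 28). Hence m_α(x) = x^3 - 84x^2 + 2352x - 23087.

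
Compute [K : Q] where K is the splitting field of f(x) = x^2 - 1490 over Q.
[K : Q] = 2

f(x) = x^2 - 1490 factors as (x - √1490)(x + √1490). The splitting field is K = Q(√1490). Since 1490 is squarefree and > 1, it is not a perfect square, so x^2 - 1490 is irreducible over Q and [Q(√1490) : Q] = 2. Hence [K : Q] = 2.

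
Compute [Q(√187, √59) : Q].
[Q(√187, √59) : Q] = 4

[Q(√187):Q] = 2 (min poly x^2 - 187, irreducible since 187 is squarefree > 1). For the top step, suppose √59 ∈ Q(√187), say √59 = c + d√187 with c, d ∈ Q. Squaring: 59 = c^2 + 187d^2 + 2cd√187. Since √187 ∉ Q this forces 2cd = 0. If d = 0 then √59 = c ∈ Q, contradicting 59 squarefree > 1. If c = 0 then 59 = 187d^2, so 187·59 = (187d)^2 is a perfect square in Q — but 187·59 = 11033 is not a perfect square (since 187 and 59 are distinct squarefree integers). Contradiction. Hence √59 ∉ Q(√187), so x^2 - 59 stays irreducible over Q(√187) and [Q(√187, √59) : Q(√187)] = 2. By the tower law, [Q(√187, √59) : Q] = 2 · 2 = 4.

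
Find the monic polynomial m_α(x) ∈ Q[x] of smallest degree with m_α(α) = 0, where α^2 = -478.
m_α(x) = x^2 + 478

α satisfies α^2 + 478 = 0, so x^2 + 478 annihilates α. Since d = -478 is squarefree and ≠ 1, it is not a perfect square in Q, so x^2 + 478 has no rational root and is therefore irreducible over Q (a degree-2 polynomial over a field is irreducible iff it has no root). Hence m_α(x) = x^2 + 478.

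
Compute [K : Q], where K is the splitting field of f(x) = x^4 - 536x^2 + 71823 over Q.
[K : Q] = 4

Solving the quadratic in x^2: x^2 = (536 ± √(536^2 - 4·71823))/2 = (536 ± √4)/2 = (536 ± 2)/2, giving x^2 = 267 or x^2 = 269. So f(x) = (x^2 - 267)(x^2 - 269) and the roots of f are ±√267, ±√269. Hence the splitting field is K = Q(√267, √269). Since 267 and 269 are distinct squarefree integers > 1, their product 71823 is not a perfect square, so √269 ∉ Q(√267). By the tower law [K:Q] = [Q(√267,√269):Q(√267)] · [Q(√267):Q] = 2 · 2 = 4.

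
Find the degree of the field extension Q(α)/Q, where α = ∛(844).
[Q(α):Q] = 3

The minimal polynomial of α is x^3 - 844, irreducible over Q since 844 is not a perfect cube (so x^3 - 844 has no rational root). Hence [Q(α):Q] = deg(m_α) = 3.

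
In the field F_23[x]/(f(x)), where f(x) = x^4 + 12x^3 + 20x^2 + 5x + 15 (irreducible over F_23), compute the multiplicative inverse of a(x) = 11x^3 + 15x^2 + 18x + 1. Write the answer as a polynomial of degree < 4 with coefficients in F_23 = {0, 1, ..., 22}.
a(x)^(-1) ≡ 3x^3 + 17x^2 + 11x + 12 (mod f(x))

Since f is irreducible over F_23, F_23[x]/(f) is a field and a(x) ≠ 0 has an inverse. Apply the extended Euclidean algorithm to f(x) and a(x) in F_23[x]: f(x) = (21x + 8)·a(x) + (5x^2 + x + 7);  a(x) = (16x + 9)·(5x^2 + x + 7) + (12x + 7);  (5x^2 + x + 7) = (10x)·(12x + 7) + (7). The last nonzero remainder is the constant 7 = gcd(f, a) in F_23. Back-substituting through the division chain expresses 7 = s(x)·a(x) + t(x)·f(x) with s(x) ≡ 21x^3 + 4x^2 + 8x + 15 (mod f), so (21x^3 + 4x^2 + 8x + 15)·a(x) ≡ 7 (mod f). Multiplying by 7^(-1) ≡ 10 in F_23 gives a(x)^(-1) ≡ 10·(21x^3 + 4x^2 + 8x + 15) ≡ 3x^3 + 17x^2 + 11x + 12 (mod f). Check: (11x^3 + 15x^2 + 18x + 1)·(3x^3 + 17x^2 + 11x + 12) = 10x^6 + 2x^5 + 16x^4 + 8x^3 + 4x^2 + 20x + 12 ≡ 1 (mod x^4 + 12x^3 + 20x^2 + 5x + 15).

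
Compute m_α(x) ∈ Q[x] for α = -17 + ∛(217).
m_α(x) = x^3 + 51x^2 + 867x + 4696

Set β = α + 17 = ∛(217), so β^3 = 217. Then (α + 17)^3 - 217 = 0, i.e. α is a root of g(x) = (x + 17)^3 - 217 = x^3 + 51x^2 + 867x + 4696. Since g(x) = h(x + 17) where h(x) = x^3 - 217, and h is irreducible over Q (because 217 is not a perfect cube, so h has no rational root, and a monic cubic with no rational root is irreducible), g is also irreducible (irreducibility is preserved under the substitution x → x + 17). Hence m_α(x) = x^3 + 51x^2 + 867x + 4696.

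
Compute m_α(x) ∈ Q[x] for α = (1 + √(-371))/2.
m_α(x) = x^2 - x + 93

From 2α - 1 = √(-371), squaring gives (2α - 1)^2 = -371, i.e. 4α^2 - 4α + 1 = -371, so α^2 - α + (1 + 371)/4 = 0. Since -371 ≡ 1 (mod 4), (1 + 371)/4 = 93 ∈ Z. The polynomial x^2 - x + 93 has discriminant 1 - 4·(93) = -371, which is not a perfect square in Q (d = -371 is squarefree and ≠ 1), so x^2 - x + 93 is irreducible over Q. It is the minimal polynomial of α.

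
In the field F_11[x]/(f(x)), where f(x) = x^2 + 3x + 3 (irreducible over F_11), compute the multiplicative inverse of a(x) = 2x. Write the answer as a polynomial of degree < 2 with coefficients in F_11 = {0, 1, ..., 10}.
a(x)^(-1) ≡ 9x + 5 (mod f(x))

Since f is irreducible over F_11, F_11[x]/(f) is a field and a(x) ≠ 0 has an inverse. Apply the extended Euclidean algorithm to f(x) and a(x) in F_11[x]: f(x) = (6x + 7)·a(x) + (3). The last nonzero remainder is the constant 3 = gcd(f, a) in F_11. Back-substituting through the division chain expresses 3 = s(x)·a(x) + t(x)·f(x) with s(x) ≡ 5x + 4 (mod f), so (5x + 4)·a(x) ≡ 3 (mod f). Multiplying by 3^(-1) ≡ 4 in F_11 gives a(x)^(-1) ≡ 4·(5x + 4) ≡ 9x + 5 (mod f). Check: (2x)·(9x + 5) = 7x^2 + 10x ≡ 1 (mod x^2 + 3x + 3).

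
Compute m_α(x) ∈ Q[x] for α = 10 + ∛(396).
m_α(x) = x^3 - 30x^2 + 300x - 1396

Set β = α - 10 = ∛(396), so β^3 = 396. Then (α - 10)^3 - 396 = 0, i.e. α is a root of g(x) = (x - 10)^3 - 396 = x^3 - 30x^2 + 300x - 1396. Since g(x) = h(x - 10) where h(x) = x^3 - 396, and h is irreducible over Q (because 396 is not a perfect cube, so h has no rational root, and a monic cubic with no rational root is irreducible), g is also irreducible (irreducibility is preserved under the substitution x → x - 10). Hence m_α(x) = x^3 - 30x^2 + 300x - 1396.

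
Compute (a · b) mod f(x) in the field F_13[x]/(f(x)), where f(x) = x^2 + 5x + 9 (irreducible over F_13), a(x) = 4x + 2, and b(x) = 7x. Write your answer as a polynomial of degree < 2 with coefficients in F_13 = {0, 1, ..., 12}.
a · b ≡ 4x + 8 (mod f(x))

Multiply in F_13[x]: a(x)·b(x) = (4x + 2)·(7x) = 2x^2 + x. This has degree ≥ 2, so divide by f(x) over F_13: 2x^2 + x = (2)·(x^2 + 5x + 9) + (4x + 8). Hence a·b ≡ 4x + 8 (mod f). (F_13[x]/(f) is a field with 13^2 = 169 elements since f is irreducible of degree 2.)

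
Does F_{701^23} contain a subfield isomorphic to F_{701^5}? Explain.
No: F_{701^5} is not a subfield of F_{701^23}

F_{p^m} embeds in F_{p^n} iff m | n. Here 5 ∤ 23 (since 23 = 4·5 + 3 with remainder 3 ≠ 0), so F_{701^5} is not a subfield of F_{701^23}. Equivalently: if it were, the tower law would give 5 = [F_{701^5}:F_701] dividing [F_{701^23}:F_701] = 23, contradiction.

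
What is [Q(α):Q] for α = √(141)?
[Q(α):Q] = 2

[Q(α):Q] equals the degree of the minimal polynomial of α. Here α^2 = 141 and x^2 - 141 is irreducible (d = 141 is squarefree, ≠ 1, hence not a square), so deg(m_α) = 2. Thus [Q(α):Q] = 2.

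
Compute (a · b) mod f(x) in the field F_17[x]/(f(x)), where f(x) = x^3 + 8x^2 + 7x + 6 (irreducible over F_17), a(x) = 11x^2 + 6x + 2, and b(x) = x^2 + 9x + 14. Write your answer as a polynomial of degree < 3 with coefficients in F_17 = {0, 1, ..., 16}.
a · b ≡ 14x^2 + 2x + 11 (mod f(x))

Multiply in F_17[x]: a(x)·b(x) = (11x^2 + 6x + 2)·(x^2 + 9x + 14) = 11x^4 + 3x^3 + 6x^2 + 11. This has degree ≥ 3, so divide by f(x) over F_17: 11x^4 + 3x^3 + 6x^2 + 11 = (11x)·(x^3 + 8x^2 + 7x + 6) + (14x^2 + 2x + 11). Hence a·b ≡ 14x^2 + 2x + 11 (mod f). (F_17[x]/(f) is a field with 17^3 = 4913 elements since f is irreducible of degree 3.)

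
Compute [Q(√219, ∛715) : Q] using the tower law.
[Q(√219, ∛715) : Q] = 6

Let L = Q(√219, ∛715). Since Q(√219) ⊂ L and [Q(√219):Q] = 2, the tower law gives 2 | [L:Q]. Likewise Q(∛715) ⊂ L with [Q(∛715):Q] = 3 (because 715 is not a perfect cube), so 3 | [L:Q]. As gcd(2,3) = 1, [L:Q] is divisible by 6. Conversely L is generated over Q by √219 and ∛715, so [L:Q] ≤ 2·3 = 6. Therefore [Q(√219, ∛715) : Q] = 6.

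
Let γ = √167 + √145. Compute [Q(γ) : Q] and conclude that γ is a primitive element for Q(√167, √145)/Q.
[Q(γ) : Q] = 4 (equivalently, Q(γ) = Q(√167, √145))

Obviously Q(γ) ⊆ Q(√167, √145), and [Q(√167, √145):Q] = 4 (since 167, 145 are distinct squarefree integers > 1 with 24215 not a perfect square). To show equality we compute the minimal polynomial of γ. From γ = √167 + √145: γ^2 = 167 + 2√(24215) + 145 = 312 + 2√(24215), so γ^2 - 312 = 2√(24215); squaring, (γ^2 - 312)^2 = 4·24215, i.e. γ^4 - 624γ^2 + 97344 - 96860 = 0, i.e. γ^4 - 624γ^2 + 484 = 0. So γ is a root of x^4 - 624x^2 + 484. This polynomial is irreducible over Q: it has no rational root (each ±√167 ± √145 is irrational), and any factorization into two quadratics over Q would force √(24215) ∈ Q (pairing opposite roots) or √167, √145 ∈ Q (other pairings), all impossible. Hence [Q(γ):Q] = 4 = [Q(√167, √145):Q], so Q(γ) = Q(√167, √145).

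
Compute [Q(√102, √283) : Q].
[Q(√102, √283) : Q] = 4

[Q(√102):Q] = 2 (min poly x^2 - 102, irreducible since 102 is squarefree > 1). For the top step, suppose √283 ∈ Q(√102), say √283 = c + d√102 with c, d ∈ Q. Squaring: 283 = c^2 + 102d^2 + 2cd√102. Since √102 ∉ Q this forces 2cd = 0. If d = 0 then √283 = c ∈ Q, contradicting 283 squarefree > 1. If c = 0 then 283 = 102d^2, so 102·283 = (102d)^2 is a perfect square in Q — but 102·283 = 28866 is not a perfect square (since 102 and 283 are distinct squarefree integers). Contradiction. Hence √283 ∉ Q(√102), so x^2 - 283 stays irreducible over Q(√102) and [Q(√102, √283) : Q(√102)] = 2. By the tower law, [Q(√102, √283) : Q] = 2 · 2 = 4.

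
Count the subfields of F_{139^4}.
F_{139^4} has 3 subfields

The subfields of F_{p^n} are exactly the fields F_{p^d} for d | n (each is the fixed field of the unique index-d subgroup of Gal(F_{p^n}/F_p) ≅ Z/nZ). The divisors of n = 4 are {1, 2, 4}, giving 3 subfields: F_{139^1}, F_{139^2}, F_{139^4}.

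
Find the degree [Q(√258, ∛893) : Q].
[Q(√258, ∛893) : Q] = 6

Let L = Q(√258, ∛893). Since Q(√258) ⊂ L and [Q(√258):Q] = 2, the tower law gives 2 | [L:Q]. Likewise Q(∛893) ⊂ L with [Q(∛893):Q] = 3 (because 893 is not a perfect cube), so 3 | [L:Q]. As gcd(2,3) = 1, [L:Q] is divisible by 6. Conversely L is generated over Q by √258 and ∛893, so [L:Q] ≤ 2·3 = 6. Therefore [Q(√258, ∛893) : Q] = 6.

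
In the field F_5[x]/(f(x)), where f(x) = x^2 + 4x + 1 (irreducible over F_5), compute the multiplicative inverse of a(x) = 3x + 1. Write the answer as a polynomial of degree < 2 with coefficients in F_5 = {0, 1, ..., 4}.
a(x)^(-1) ≡ 4x + 3 (mod f(x))

Since f is irreducible over F_5, F_5[x]/(f) is a field and a(x) ≠ 0 has an inverse. Apply the extended Euclidean algorithm to f(x) and a(x) in F_5[x]: f(x) = (2x + 4)·a(x) + (2). The last nonzero remainder is the constant 2 = gcd(f, a) in F_5. Back-substituting through the division chain expresses 2 = s(x)·a(x) + t(x)·f(x) with s(x) ≡ 3x + 1 (mod f), so (3x + 1)·a(x) ≡ 2 (mod f). Multiplying by 2^(-1) ≡ 3 in F_5 gives a(x)^(-1) ≡ 3·(3x + 1) ≡ 4x + 3 (mod f). Check: (3x + 1)·(4x + 3) = 2x^2 + 3x + 3 ≡ 1 (mod x^2 + 4x + 1).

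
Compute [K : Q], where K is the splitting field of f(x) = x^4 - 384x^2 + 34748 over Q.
[K : Q] = 4

Solving the quadratic in x^2: x^2 = (384 ± √(384^2 - 4·34748))/2 = (384 ± √8464)/2 = (384 ± 92)/2, giving x^2 = 146 or x^2 = 238. So f(x) = (x^2 - 146)(x^2 - 238) and the roots of f are ±√146, ±√238. Hence the splitting field is K = Q(√146, √238). Since 146 and 238 are distinct squarefree integers > 1, their product 34748 is not a perfect square, so √238 ∉ Q(√146). By the tower law [K:Q] = [Q(√146,√238):Q(√146)] · [Q(√146):Q] = 2 · 2 = 4.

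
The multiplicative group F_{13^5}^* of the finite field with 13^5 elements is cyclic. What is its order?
|F_{13^5}^*| = 371292

F_{13^5} has 13^5 = 371293 elements; its multiplicative group consists of all nonzero elements, so |F_{13^5}^*| = 371293 - 1 = 371292. (It is cyclic since any finite subgroup of the multiplicative group of a field is cyclic.)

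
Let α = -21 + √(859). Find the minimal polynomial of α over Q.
m_α(x) = x^2 + 42x - 418

From α + 21 = √(859), squaring gives (α + 21)^2 = 859, i.e. α^2 + 42α + 441 = 859, so α^2 + 42α - 418 = 0. The discriminant of x^2 + 42x - 418 is (42)^2 - 4·(-418) = 1764 + 1672 = 3436, and 4·(859) is not a perfect square in Q since 859 is squarefree and ≠ 1. Hence x^2 + 42x - 418 is irreducible over Q and is the minimal polynomial of α.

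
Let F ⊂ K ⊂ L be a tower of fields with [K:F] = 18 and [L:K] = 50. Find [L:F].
[L:F] = 900

The tower law says that for any tower of field extensions F ⊂ K ⊂ L with finite degrees, [L:F] = [L:K] · [K:F]. Here this gives [L:F] = 50 · 18 = 900.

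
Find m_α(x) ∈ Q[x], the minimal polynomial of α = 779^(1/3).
m_α(x) = x^3 - 779

α satisfies α^3 = 779, so x^3 - 779 annihilates α. By the rational root test, a rational root p/q (in lowest terms) of x^3 - 779 would satisfy p^3 = 779 q^3, forcing q = 1 and p^3 = 779; but 779 is not a perfect cube, contradiction. A monic cubic over Q with no rational root is irreducible (any nontrivial factorization would include a linear factor). Hence x^3 - 779 is the minimal polynomial of α, and in particular [Q(α):Q] = 3.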